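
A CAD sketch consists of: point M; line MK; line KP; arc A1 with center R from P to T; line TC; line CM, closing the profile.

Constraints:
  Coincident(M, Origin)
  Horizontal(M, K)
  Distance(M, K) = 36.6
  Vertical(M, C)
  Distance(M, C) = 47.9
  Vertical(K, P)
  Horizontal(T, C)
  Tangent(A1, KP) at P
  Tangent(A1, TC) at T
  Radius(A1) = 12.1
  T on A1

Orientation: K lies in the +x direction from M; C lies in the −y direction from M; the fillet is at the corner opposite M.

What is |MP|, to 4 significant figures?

51.20

M is at the origin; M and K share the same y with |MK| = 36.6 and K on the +x side, so K = (36.60, 0.000). MC is vertical with |MC| = 47.9 and C on the −y side, so C = (0.000, -47.90). The virtual corner opposite M is at (36.60, -47.90). The tangent condition forces RP to be normal to KP and the tangent condition forces RT to be normal to TC, with radius 12.1, so the center R sits 12.1 in from both sides at R = (24.50, -35.80). That places the tangent points at P = (36.60, -35.80) on KP and T = (24.50, -47.90) on TC. Then |MP| = |P − M| = 51.20.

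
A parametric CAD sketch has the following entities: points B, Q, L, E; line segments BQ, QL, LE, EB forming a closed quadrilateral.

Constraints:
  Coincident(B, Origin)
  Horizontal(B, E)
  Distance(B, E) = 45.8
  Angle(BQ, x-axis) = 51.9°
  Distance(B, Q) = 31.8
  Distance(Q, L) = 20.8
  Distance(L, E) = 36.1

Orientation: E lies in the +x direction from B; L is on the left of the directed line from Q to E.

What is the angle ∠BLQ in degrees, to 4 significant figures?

13.71°

Checks: |QL| = 20.80 ✓; |LE| = 36.10 ✓.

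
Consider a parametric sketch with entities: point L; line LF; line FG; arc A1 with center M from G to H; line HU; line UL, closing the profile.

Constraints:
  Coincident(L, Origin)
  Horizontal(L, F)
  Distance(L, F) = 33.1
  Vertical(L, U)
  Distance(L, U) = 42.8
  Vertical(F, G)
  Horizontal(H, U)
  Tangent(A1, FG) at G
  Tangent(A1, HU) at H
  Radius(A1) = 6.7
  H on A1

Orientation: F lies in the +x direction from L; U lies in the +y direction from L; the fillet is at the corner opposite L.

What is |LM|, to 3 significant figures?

44.7

L is at the origin; L and F share the same y with |LF| = 33.1 and F on the +x side, so F = (33.1, 0.00). LU is vertical with |LU| = 42.8 and U on the +y side, so U = (0.00, 42.8). The virtual corner opposite L is at (33.1, 42.8). Since A1 is tangent to FG there, MG ⟂ FG and since A1 is tangent to HU there, MH ⟂ HU, with radius 6.7, so the center M sits 6.7 in from both sides at M = (26.4, 36.1). Then |LM| = |M − L| = 44.7.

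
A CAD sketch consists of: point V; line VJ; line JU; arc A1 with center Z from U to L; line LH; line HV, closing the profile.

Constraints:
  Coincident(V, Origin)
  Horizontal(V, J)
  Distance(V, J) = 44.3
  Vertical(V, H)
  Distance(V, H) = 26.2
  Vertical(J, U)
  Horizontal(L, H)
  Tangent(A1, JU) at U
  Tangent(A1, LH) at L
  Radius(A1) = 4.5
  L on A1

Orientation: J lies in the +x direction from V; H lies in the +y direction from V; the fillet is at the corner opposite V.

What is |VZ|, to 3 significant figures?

45.3

V is at the origin; VJ is horizontal with |VJ| = 44.3 and J on the +x side, so J = (44.3, 0.00). V and H share the same x with |VH| = 26.2 and H on the +y side, so H = (0.00, 26.2). The virtual corner opposite V is at (44.3, 26.2). A1 meets JU tangentially, so ZU is at right angles to JU and tangency of A1 to LH means the radius ZL is perpendicular to LH, with radius 4.5, so the center Z sits 4.5 in from both sides at Z = (39.8, 21.7). Then |VZ| = |Z − V| = 45.3.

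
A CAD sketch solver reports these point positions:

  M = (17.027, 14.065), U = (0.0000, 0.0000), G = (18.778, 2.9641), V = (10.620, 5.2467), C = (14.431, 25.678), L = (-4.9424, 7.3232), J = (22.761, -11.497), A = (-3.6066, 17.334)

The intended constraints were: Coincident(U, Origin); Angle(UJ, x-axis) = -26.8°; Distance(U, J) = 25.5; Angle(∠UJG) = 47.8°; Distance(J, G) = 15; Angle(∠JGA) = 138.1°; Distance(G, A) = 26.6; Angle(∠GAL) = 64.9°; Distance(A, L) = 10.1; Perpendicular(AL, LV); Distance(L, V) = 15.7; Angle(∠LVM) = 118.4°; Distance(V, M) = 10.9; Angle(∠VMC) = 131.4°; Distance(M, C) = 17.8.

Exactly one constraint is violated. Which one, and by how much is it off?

Distance(M, C) = 17.8 — off by 5.90.

U = (0.00, 0.00) ✓; UJ at -26.80° ✓; |UJ| = 25.50 ✓; ∠UJG = 47.80° ✓; |JG| = 15.00 ✓; ∠JGA = 138.1° ✓; |GA| = 26.60 ✓; ∠GAL = 64.90° ✓; |AL| = 10.10 ✓; ∠(AL, LV) = 90.00° ✓; |LV| = 15.70 ✓; ∠LVM = 118.4° ✓; |VM| = 10.90 ✓; ∠VMC = 131.4° ✓; |MC| = 11.90 ✗.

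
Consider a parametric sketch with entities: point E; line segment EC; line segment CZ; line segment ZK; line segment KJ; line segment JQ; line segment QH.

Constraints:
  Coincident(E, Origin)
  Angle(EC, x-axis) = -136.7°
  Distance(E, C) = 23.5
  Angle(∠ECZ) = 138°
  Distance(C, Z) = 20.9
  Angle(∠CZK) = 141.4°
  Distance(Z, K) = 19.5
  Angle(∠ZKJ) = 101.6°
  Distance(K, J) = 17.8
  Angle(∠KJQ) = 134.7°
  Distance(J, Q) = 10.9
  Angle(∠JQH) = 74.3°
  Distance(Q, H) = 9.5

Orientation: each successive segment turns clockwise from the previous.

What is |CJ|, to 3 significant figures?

39.7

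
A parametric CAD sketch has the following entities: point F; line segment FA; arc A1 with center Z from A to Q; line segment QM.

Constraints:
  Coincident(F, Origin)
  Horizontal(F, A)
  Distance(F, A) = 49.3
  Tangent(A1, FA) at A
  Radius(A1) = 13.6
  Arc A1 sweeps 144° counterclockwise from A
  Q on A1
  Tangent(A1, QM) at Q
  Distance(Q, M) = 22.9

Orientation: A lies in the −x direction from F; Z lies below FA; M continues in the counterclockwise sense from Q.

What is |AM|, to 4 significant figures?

39.49

On A1, A sits at bearing 90° from Z; a 144° counterclockwise sweep puts Q at bearing 234°, so Q = Z + 13.6·(cos 234°, sin 234°) = (-57.29, -24.60). A1 meets QM tangentially, so ZQ is at right angles to QM, so QM runs along (−sin 234°, cos 234°); with |QM| = 22.9, M = (-38.77, -38.06). Then |AM| = |M − A| = 39.49.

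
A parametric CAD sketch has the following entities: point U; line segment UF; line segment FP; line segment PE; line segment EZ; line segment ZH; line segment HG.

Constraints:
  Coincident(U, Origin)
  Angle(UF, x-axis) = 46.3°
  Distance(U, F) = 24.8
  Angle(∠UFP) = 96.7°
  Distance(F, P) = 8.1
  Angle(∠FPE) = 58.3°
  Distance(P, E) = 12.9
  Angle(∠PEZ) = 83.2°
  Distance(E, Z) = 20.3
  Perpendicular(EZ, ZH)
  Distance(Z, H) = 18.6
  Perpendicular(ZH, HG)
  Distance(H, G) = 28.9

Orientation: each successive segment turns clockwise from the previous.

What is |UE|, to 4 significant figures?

14.29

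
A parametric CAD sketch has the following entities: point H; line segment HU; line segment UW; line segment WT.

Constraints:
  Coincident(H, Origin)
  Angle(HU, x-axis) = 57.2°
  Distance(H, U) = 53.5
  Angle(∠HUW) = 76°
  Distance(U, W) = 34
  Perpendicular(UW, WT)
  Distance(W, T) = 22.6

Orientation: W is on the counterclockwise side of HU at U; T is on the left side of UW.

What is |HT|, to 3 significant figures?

36.1

H is at the origin; HU runs at 57.2° with length 53.5, so U = 53.5·(cos 57.2°, sin 57.2°) = (29.0, 45.0). ∠HUW = 76.0°, so UW runs at 57.2° + (180° − 76.0°) = 161° from the x-axis; with |UW| = 34.0, W = U + 34.0·(cos 161°, sin 161°) = (-3.20, 55.9). The perpendicularity gives WT at right angles to UW; with |WT| = 22.6 on the left of UW, T = W + 22.6·(-0.322, -0.947) = (-10.5, 34.5). Then |HT| = |T − H| = 36.1.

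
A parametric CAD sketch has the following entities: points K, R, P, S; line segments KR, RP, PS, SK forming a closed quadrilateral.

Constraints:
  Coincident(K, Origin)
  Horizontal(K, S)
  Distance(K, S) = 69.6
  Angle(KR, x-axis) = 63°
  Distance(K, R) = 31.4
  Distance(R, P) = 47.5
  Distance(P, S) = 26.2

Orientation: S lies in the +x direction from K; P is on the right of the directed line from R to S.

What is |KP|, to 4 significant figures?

45.57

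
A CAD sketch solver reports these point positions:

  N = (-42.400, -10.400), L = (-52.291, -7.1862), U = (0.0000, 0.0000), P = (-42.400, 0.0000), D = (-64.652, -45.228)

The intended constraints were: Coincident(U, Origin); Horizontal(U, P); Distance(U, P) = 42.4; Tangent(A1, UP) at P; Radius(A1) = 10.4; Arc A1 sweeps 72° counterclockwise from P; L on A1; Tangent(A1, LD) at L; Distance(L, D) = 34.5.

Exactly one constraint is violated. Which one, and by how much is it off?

Distance(L, D) = 34.5 — off by 5.50.

U = (0.00, 0.00) ✓; U.y = 0.00, P.y = 0.00 ✓; |UP| = 42.40 ✓; ∠(NP, PU) = 90.00° ✓; |NP| = 10.40 ✓; bearing(N→L) − bearing(N→P) = 72.00° ✓; |NL| = 10.40 ✓; ∠(NL, LD) = 90.00° ✓; |LD| = 40.00 ✗.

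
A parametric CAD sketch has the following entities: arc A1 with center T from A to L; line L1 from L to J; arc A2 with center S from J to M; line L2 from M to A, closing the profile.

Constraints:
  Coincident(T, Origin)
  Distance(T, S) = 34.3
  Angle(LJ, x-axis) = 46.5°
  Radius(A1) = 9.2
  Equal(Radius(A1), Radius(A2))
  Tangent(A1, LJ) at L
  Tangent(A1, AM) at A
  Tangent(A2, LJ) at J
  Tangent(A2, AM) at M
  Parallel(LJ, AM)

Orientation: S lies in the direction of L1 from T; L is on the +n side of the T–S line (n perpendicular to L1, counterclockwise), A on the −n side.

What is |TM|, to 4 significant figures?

35.51

The slot axis is L1's direction at 46.5°, so u = (cos 46.5°, sin 46.5°) = (0.6884, 0.7254) and n = (−sin 46.5°, cos 46.5°) = (-0.7254, 0.6884). T is at the origin and S lies 34.3 along u from T, so S = 34.3·u = (23.61, 24.88). Tangency of A1 to both parallel lines with radius 9.2 puts L and A at T ± 9.2·n: L = (-6.673, 6.333), A = (6.673, -6.333). Equal radii place J and M the same way about S: J = S + 9.2·n = (16.94, 31.21), M = S − 9.2·n = (30.28, 18.55). Then |TM| = |M − T| = 35.51.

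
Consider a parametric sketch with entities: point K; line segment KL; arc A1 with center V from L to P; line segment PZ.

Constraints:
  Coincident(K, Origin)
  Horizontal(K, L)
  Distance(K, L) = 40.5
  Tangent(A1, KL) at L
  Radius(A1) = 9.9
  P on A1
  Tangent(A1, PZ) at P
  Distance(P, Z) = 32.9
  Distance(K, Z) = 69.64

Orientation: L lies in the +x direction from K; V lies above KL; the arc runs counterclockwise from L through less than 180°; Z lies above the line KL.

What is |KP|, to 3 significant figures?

50.8

Checks: |VP| = 9.900 ✓; ∠(VP, PZ) = 90.00° ✓; |PZ| = 32.90 ✓; |KZ| = 69.64 ✓.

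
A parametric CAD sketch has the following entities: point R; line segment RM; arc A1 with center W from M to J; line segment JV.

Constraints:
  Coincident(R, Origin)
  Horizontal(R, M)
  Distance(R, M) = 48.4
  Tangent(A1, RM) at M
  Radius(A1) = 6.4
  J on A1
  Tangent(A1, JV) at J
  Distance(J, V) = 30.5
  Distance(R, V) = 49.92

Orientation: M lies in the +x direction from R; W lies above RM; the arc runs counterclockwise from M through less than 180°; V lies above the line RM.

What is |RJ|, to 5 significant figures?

54.540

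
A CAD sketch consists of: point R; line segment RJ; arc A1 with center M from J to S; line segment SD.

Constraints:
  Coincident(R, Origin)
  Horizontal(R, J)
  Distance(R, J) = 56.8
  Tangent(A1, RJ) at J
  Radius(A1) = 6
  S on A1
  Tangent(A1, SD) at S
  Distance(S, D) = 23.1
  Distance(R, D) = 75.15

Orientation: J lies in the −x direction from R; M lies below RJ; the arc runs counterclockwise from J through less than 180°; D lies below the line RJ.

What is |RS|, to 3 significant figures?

62.5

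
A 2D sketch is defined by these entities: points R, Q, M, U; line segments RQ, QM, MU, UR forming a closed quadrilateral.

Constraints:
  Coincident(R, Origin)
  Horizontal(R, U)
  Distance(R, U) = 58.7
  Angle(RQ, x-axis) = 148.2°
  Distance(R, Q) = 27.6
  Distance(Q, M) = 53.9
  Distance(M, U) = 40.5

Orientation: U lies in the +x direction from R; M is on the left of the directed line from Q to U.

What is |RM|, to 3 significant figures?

39.8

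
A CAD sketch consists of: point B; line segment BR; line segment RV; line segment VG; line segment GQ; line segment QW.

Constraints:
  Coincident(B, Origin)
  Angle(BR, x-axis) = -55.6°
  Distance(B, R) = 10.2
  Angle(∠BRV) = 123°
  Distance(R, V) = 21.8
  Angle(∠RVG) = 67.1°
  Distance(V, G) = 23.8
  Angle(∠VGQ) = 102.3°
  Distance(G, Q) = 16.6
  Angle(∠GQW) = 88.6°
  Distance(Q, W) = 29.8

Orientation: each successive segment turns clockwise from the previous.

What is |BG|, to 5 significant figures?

22.498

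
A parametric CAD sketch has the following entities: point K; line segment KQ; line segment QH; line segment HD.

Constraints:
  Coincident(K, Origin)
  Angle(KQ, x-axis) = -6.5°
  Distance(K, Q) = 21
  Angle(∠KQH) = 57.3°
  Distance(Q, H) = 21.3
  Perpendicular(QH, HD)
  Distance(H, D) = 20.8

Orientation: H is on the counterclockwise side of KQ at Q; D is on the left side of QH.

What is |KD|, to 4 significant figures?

10.43

K is at the origin; KQ runs at -6.5° with length 21.0, so Q = 21.0·(cos -6.5°, sin -6.5°) = (20.87, -2.377). ∠KQH = 57.3°, so QH runs at -6.5° + (180° − 57.3°) = 116.2° from the x-axis; with |QH| = 21.3, H = Q + 21.3·(cos 116.2°, sin 116.2°) = (11.46, 16.73). QH ⟂ HD; with |HD| = 20.8 on the left of QH, D = H + 20.8·(-0.8973, -0.4415) = (-7.202, 7.551). Then |KD| = |D − K| = 10.43.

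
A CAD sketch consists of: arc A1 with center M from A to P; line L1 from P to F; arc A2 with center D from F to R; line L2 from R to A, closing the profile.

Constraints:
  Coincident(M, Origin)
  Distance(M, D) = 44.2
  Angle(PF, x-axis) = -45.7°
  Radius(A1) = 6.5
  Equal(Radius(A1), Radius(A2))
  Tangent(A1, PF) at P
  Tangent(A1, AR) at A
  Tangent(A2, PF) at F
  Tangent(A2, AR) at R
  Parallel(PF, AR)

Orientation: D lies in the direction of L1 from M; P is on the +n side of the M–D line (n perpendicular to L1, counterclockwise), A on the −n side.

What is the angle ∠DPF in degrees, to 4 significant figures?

8.366°

The slot axis is L1's direction at -45.7°, so u = (cos -45.7°, sin -45.7°) = (0.6984, -0.7157) and n = (−sin -45.7°, cos -45.7°) = (0.7157, 0.6984). M is at the origin and D lies 44.2 along u from M, so D = 44.2·u = (30.87, -31.63). Tangency of A1 to both parallel lines with radius 6.5 puts P and A at M ± 6.5·n: P = (4.652, 4.540), A = (-4.652, -4.540). Equal radii place F and R the same way about D: F = D + 6.5·n = (35.52, -27.09), R = D − 6.5·n = (26.22, -36.17). Then cos ∠DPF = PD·PF / (|PD||PF|), giving 8.366°.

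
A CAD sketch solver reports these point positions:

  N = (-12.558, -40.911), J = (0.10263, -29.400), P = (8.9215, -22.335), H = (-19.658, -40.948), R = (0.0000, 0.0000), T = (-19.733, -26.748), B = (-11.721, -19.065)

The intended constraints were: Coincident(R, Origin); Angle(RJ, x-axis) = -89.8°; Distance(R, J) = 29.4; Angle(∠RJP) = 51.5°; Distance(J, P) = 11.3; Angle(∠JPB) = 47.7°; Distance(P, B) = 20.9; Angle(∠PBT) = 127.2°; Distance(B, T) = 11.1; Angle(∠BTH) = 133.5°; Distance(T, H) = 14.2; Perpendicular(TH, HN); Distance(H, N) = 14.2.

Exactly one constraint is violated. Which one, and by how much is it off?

Distance(H, N) = 14.2 — off by 7.10.

R = (0.00, 0.00) ✓; RJ at -89.80° ✓; |RJ| = 29.40 ✓; ∠RJP = 51.50° ✓; |JP| = 11.30 ✓; ∠JPB = 47.70° ✓; |PB| = 20.90 ✓; ∠PBT = 127.2° ✓; |BT| = 11.10 ✓; ∠BTH = 133.5° ✓; |TH| = 14.20 ✓; ∠(TH, HN) = 90.00° ✓; |HN| = 7.100 ✗.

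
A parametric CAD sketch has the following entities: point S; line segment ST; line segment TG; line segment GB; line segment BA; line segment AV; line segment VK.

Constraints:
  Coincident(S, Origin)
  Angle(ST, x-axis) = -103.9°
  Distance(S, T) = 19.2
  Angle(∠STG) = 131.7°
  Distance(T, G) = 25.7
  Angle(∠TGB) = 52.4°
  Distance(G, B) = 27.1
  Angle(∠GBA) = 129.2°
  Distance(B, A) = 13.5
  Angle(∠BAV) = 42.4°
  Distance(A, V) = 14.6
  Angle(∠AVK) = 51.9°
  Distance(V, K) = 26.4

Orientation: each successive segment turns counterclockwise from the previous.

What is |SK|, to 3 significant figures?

32.1

∠BAV = 42.4° gives AV at -99.6° from the x-axis; with |AV| = 14.6, V = (8.53, -17.1). ∠AVK = 51.9° gives VK at 28.5° from the x-axis; with |VK| = 26.4, K = (31.7, -4.52). Then |SK| = |K − S| = 32.1.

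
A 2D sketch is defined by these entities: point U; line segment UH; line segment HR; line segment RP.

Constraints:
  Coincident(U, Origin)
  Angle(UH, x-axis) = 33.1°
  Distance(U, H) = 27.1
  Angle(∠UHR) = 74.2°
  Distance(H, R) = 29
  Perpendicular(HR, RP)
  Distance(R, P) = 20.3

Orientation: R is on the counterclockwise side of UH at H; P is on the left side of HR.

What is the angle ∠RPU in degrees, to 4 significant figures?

105.0°

∠UHR = 74.2°, so HR runs at 33.1° + (180° − 74.2°) = 138.9° from the x-axis; with |HR| = 29.0, R = H + 29.0·(cos 138.9°, sin 138.9°) = (0.8488, 33.86). HR ⟂ RP; with |RP| = 20.3 on the left of HR, P = R + 20.3·(-0.6574, -0.7536) = (-12.50, 18.57). Then cos ∠RPU = PR·PU / (|PR||PU|), giving 105.0°.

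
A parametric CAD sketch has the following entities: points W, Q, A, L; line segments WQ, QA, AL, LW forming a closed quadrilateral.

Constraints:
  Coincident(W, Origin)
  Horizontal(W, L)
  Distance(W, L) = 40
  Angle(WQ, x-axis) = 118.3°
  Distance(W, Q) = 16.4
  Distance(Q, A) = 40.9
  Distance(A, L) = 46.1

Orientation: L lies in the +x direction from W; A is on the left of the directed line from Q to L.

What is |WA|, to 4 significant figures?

47.83

W is at the origin; W and L share the same y with |WL| = 40.0 and L in +x, so L = (40.0, 0). WQ runs at 118.3° with |WQ| = 16.4, so Q = (-7.775, 14.44). A is determined by |QA| = 40.9 and |AL| = 46.1 together: it lies at the intersection of circle(Q, 40.9) and circle(L, 46.1). With |QL| = 49.91, the foot of the radical line on QL is 20.42 from Q and the perpendicular offset is √(40.9² − 20.42²) = 35.44. Taking the left-of-QL solution: A = (22.03, 42.45).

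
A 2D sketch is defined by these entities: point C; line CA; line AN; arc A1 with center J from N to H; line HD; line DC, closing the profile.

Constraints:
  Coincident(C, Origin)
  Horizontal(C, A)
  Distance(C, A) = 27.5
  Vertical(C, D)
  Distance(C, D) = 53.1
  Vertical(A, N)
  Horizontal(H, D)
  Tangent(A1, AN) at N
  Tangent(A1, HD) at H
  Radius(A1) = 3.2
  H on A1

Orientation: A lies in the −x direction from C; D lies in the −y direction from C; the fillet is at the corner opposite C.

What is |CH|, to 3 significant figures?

58.4

C is at the origin; C and A share the same y with |CA| = 27.5 and A on the −x side, so A = (-27.5, 0.00). C and D share the same x with |CD| = 53.1 and D on the −y side, so D = (0.00, -53.1). The virtual corner opposite C is at (-27.5, -53.1). A1 meets AN tangentially, so JN is at right angles to AN and tangency of A1 to HD means the radius JH is perpendicular to HD, with radius 3.2, so the center J sits 3.2 in from both sides at J = (-24.3, -49.9). That places the tangent points at N = (-27.5, -49.9) on AN and H = (-24.3, -53.1) on HD. Then |CH| = |H − C| = 58.4.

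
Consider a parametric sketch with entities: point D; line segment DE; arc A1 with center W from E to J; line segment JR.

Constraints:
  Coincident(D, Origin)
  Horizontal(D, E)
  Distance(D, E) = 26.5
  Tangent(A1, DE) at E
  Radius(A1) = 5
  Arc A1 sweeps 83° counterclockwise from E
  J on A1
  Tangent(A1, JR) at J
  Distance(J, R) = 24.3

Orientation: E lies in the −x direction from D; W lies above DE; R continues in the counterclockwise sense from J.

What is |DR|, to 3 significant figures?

34.0

D is at the origin; DE is horizontal with |DE| = 26.5 and E on the −x side, so E = (-26.5, 0.00). A1 meets DE tangentially, so WE is at right angles to DE, so W = E + (0, 5) = (-26.5, 5.00). On A1, E sits at bearing -90° from W; an 83° counterclockwise sweep puts J at bearing -7°, so J = W + 5.0·(cos -7°, sin -7°) = (-21.5, 4.39). Since A1 is tangent to JR there, WJ ⟂ JR, so JR runs along (−sin -7°, cos -7°); with |JR| = 24.3, R = (-18.6, 28.5). Then |DR| = |R − D| = 34.0.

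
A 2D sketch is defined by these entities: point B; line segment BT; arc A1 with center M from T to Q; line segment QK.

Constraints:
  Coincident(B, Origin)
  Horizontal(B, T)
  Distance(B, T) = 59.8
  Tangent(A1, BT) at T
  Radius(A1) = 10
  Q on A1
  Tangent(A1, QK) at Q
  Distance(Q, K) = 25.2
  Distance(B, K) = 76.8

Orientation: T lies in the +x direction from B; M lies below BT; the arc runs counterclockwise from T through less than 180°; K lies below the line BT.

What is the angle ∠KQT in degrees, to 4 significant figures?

115.5°

Checks: |MQ| = 10.00 ✓; ∠(MQ, QK) = 90.00° ✓; |QK| = 25.20 ✓; |BK| = 76.80 ✓.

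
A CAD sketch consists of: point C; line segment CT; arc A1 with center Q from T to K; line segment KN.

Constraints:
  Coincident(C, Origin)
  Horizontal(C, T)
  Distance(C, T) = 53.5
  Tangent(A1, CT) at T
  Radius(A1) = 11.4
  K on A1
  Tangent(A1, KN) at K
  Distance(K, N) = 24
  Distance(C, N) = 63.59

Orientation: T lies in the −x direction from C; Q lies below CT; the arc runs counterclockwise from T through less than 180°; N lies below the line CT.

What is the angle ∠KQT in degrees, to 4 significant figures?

120.6°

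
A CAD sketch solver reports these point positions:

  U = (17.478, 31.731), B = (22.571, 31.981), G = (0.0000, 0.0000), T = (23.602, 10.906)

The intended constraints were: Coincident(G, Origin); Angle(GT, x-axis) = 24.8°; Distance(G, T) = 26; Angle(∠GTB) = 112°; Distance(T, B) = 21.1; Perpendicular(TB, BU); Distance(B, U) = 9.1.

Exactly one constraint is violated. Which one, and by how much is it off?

Distance(B, U) = 9.1 — off by 4.00.

G = (0.00, 0.00) ✓; GT at 24.80° ✓; |GT| = 26.00 ✓; ∠GTB = 112.0° ✓; |TB| = 21.10 ✓; ∠(TB, BU) = 90.01° ✓; |BU| = 5.099 ✗.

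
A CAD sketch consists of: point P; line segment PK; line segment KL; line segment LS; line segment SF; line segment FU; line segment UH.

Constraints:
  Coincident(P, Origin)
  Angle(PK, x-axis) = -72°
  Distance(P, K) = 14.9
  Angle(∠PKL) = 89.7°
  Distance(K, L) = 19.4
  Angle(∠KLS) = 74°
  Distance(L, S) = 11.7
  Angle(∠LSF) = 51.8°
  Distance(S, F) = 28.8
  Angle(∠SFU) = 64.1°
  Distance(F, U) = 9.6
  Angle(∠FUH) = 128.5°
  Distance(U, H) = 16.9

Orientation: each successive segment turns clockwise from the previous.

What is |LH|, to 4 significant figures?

3.249

P is at the origin; PK runs at -72.0° with length 14.9, so K = (4.604, -14.17). ∠PKL = 89.7° gives KL at -162.3° from the x-axis; with |KL| = 19.4, L = (-13.88, -20.07). ∠KLS = 74.0° gives LS at 91.70° from the x-axis; with |LS| = 11.7, S = (-14.22, -8.374). ∠LSF = 51.8° gives SF at -36.50° from the x-axis; with |SF| = 28.8, F = (8.927, -25.51). ∠SFU = 64.1° gives FU at -152.4° from the x-axis; with |FU| = 9.6, U = (0.4191, -29.95). ∠FUH = 128.5° gives UH at 156.1° from the x-axis; with |UH| = 16.9, H = (-15.03, -23.11). Then |LH| = |H − L| = 3.249.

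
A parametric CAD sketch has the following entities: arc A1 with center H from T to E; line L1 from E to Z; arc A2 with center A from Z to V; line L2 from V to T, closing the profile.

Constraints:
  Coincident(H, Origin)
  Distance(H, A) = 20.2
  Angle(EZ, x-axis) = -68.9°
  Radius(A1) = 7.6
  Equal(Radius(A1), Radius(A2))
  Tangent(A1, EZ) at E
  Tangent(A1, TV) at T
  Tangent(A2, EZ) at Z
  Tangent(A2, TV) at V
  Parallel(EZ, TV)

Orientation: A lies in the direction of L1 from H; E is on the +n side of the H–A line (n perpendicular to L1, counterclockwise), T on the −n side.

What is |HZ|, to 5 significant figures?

21.582

Tangency of A1 to both parallel lines with radius 7.6 puts E and T at H ± 7.6·n: E = (7.0904, 2.7360), T = (-7.0904, -2.7360). Equal radii place Z and V the same way about A: Z = A + 7.6·n = (14.362, -16.110), V = A − 7.6·n = (0.18149, -21.582). Then |HZ| = |Z − H| = 21.582.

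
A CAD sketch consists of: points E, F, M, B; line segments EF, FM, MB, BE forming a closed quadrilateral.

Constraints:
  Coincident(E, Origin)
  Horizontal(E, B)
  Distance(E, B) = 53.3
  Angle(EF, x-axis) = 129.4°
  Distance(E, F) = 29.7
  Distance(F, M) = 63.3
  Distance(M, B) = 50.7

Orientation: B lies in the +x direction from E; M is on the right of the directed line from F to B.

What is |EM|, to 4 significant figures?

34.23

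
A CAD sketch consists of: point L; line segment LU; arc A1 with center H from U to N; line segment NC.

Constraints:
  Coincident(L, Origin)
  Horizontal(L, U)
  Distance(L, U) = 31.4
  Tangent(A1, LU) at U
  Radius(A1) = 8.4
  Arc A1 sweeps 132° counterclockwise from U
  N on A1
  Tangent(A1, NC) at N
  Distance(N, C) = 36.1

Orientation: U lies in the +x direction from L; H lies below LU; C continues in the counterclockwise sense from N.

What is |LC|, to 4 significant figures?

64.03

L is at the origin; L and U share the same y with |LU| = 31.4 and U on the +x side, so U = (31.40, 0.000). Since A1 is tangent to LU there, HU ⟂ LU, so H = U + (0, -8.4) = (31.40, -8.400). On A1, U sits at bearing 90° from H; a 132° counterclockwise sweep puts N at bearing 222°, so N = H + 8.4·(cos 222°, sin 222°) = (25.16, -14.02). The tangent condition forces HN to be normal to NC, so NC runs along (−sin 222°, cos 222°); with |NC| = 36.1, C = (49.31, -40.85). Then |LC| = |C − L| = 64.03.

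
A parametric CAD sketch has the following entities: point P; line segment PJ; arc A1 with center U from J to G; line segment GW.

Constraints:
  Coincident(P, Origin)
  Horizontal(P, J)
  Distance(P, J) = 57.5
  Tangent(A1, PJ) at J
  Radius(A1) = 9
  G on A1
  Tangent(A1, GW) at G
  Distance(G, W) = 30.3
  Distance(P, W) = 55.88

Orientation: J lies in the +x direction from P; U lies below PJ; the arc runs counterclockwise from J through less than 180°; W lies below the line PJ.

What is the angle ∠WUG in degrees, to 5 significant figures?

73.457°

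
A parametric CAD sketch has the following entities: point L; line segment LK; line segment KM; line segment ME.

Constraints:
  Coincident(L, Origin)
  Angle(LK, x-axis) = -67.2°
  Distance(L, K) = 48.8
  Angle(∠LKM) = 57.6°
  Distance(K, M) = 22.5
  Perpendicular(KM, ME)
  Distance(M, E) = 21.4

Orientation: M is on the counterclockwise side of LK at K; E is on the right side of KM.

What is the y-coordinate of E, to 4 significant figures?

-38.72

∠LKM = 57.6°, so KM runs at -67.2° + (180° − 57.6°) = 55.20° from the x-axis; with |KM| = 22.5, M = K + 22.5·(cos 55.20°, sin 55.20°) = (31.75, -26.51). KM is perpendicular to ME; with |ME| = 21.4 on the right of KM, E = M + 21.4·(0.8211, -0.5707) = (49.32, -38.72). So E.y = -38.72.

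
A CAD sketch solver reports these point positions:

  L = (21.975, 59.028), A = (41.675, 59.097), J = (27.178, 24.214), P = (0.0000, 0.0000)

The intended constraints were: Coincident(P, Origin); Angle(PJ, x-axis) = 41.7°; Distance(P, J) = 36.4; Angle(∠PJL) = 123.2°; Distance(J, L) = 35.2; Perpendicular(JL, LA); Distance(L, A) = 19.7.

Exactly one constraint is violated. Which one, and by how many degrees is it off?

Perpendicular(JL, LA) — off by 8.30°.

P = (0.00, 0.00) ✓; PJ at 41.70° ✓; |PJ| = 36.40 ✓; ∠PJL = 123.2° ✓; |JL| = 35.20 ✓; ∠(JL, LA) = 98.30° ✗; |LA| = 19.70 ✓.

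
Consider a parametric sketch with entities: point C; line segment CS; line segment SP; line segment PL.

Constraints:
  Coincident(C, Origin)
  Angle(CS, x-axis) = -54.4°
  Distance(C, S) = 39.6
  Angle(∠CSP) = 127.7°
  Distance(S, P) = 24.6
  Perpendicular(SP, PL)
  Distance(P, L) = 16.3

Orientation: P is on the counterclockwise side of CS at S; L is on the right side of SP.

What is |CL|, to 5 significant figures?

68.205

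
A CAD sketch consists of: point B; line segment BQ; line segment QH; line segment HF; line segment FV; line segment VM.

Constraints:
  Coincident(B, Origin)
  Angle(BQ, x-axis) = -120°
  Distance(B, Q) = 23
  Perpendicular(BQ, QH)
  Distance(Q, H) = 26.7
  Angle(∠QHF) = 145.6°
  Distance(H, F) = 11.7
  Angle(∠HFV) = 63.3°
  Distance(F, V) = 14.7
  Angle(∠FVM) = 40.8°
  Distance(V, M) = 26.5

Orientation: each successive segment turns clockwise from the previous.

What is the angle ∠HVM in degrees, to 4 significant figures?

7.105°

B is at the origin; BQ runs at -120.0° with length 23.0, so Q = (-11.50, -19.92). The perpendicularity gives QH at right angles to BQ, so QH runs at 150.0°; with |QH| = 26.7, H = (-34.62, -6.569). ∠QHF = 145.6° gives HF at 115.6° from the x-axis; with |HF| = 11.7, F = (-39.68, 3.983). ∠HFV = 63.3° gives FV at -1.100° from the x-axis; with |FV| = 14.7, V = (-24.98, 3.701). ∠FVM = 40.8° gives VM at -140.3° from the x-axis; with |VM| = 26.5, M = (-45.37, -13.23). Then cos ∠HVM = VH·VM / (|VH||VM|), giving 7.105°.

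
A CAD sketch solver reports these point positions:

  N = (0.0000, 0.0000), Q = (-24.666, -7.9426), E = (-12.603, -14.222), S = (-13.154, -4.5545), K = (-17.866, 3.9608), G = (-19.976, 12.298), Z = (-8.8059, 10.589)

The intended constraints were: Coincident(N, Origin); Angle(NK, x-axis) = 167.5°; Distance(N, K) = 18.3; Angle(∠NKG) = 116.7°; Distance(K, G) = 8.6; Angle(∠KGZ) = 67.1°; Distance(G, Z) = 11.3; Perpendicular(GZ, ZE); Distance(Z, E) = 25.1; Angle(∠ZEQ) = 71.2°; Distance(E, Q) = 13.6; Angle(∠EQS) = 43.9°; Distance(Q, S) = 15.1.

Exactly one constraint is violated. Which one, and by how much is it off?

Distance(Q, S) = 15.1 — off by 3.10.

N = (0.00, 0.00) ✓; NK at 167.5° ✓; |NK| = 18.30 ✓; ∠NKG = 116.7° ✓; |KG| = 8.600 ✓; ∠KGZ = 67.10° ✓; |GZ| = 11.30 ✓; ∠(GZ, ZE) = 90.00° ✓; |ZE| = 25.10 ✓; ∠ZEQ = 71.20° ✓; |EQ| = 13.60 ✓; ∠EQS = 43.90° ✓; |QS| = 12.00 ✗.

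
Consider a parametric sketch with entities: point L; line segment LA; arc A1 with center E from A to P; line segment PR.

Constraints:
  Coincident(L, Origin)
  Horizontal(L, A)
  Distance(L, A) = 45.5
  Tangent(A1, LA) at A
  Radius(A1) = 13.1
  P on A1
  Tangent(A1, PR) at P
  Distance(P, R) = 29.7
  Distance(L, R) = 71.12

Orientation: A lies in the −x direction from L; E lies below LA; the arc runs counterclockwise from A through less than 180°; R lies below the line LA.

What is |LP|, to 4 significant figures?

60.25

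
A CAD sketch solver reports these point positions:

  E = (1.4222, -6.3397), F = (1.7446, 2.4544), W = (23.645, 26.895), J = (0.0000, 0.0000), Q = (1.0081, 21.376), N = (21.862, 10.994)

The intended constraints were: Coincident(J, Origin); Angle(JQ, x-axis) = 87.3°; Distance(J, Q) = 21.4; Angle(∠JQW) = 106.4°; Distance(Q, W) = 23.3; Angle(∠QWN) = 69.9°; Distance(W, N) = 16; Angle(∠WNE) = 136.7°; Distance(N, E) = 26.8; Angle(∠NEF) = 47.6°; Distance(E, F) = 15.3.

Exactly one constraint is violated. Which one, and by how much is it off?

Distance(E, F) = 15.3 — off by 6.50.

J = (0.00, 0.00) ✓; JQ at 87.30° ✓; |JQ| = 21.40 ✓; ∠JQW = 106.4° ✓; |QW| = 23.30 ✓; ∠QWN = 69.90° ✓; |WN| = 16.00 ✓; ∠WNE = 136.7° ✓; |NE| = 26.80 ✓; ∠NEF = 47.60° ✓; |EF| = 8.800 ✗.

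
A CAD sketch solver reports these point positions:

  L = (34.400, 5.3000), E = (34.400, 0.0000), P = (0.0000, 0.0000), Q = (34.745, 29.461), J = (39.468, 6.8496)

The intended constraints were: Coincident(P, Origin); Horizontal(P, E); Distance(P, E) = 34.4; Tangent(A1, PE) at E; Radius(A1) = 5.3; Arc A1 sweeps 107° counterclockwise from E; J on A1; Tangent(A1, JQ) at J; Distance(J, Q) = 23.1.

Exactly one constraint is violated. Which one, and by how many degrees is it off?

Tangent(A1, JQ) at J — off by 5.20°.

P = (0.00, 0.00) ✓; P.y = 0.00, E.y = 0.00 ✓; |PE| = 34.40 ✓; ∠(LE, EP) = 90.00° ✓; |LE| = 5.300 ✓; bearing(L→J) − bearing(L→E) = 107.0° ✓; |LJ| = 5.300 ✓; ∠(LJ, JQ) = 95.20° ✗; |JQ| = 23.10 ✓.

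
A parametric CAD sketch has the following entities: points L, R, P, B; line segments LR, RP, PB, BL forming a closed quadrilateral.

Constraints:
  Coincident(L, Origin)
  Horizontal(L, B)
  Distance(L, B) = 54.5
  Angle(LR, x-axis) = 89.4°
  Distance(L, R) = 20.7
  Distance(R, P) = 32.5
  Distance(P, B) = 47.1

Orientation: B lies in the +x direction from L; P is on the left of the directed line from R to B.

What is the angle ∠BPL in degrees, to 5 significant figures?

70.553°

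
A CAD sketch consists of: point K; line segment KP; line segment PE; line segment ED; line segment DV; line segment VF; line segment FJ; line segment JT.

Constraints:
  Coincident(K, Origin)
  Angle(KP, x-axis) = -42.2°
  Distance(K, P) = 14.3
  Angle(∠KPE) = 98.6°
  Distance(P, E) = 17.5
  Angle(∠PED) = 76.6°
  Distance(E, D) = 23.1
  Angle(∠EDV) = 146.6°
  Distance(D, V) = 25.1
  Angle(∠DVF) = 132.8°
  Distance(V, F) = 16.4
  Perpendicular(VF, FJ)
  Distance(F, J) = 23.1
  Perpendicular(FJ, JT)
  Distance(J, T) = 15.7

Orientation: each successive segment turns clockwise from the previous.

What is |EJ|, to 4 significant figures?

41.40

K is at the origin; KP runs at -42.2° with length 14.3, so P = (10.59, -9.606). ∠KPE = 98.6° gives PE at -123.6° from the x-axis; with |PE| = 17.5, E = (0.9092, -24.18). ∠PED = 76.6° gives ED at 133.0° from the x-axis; with |ED| = 23.1, D = (-14.85, -7.287). ∠EDV = 146.6° gives DV at 99.60° from the x-axis; with |DV| = 25.1, V = (-19.03, 17.46). ∠DVF = 132.8° gives VF at 52.40° from the x-axis; with |VF| = 16.4, F = (-9.025, 30.45). The perpendicularity gives FJ at right angles to VF, so FJ runs at -37.60°; with |FJ| = 23.1, J = (9.277, 16.36). Then |EJ| = |J − E| = 41.40.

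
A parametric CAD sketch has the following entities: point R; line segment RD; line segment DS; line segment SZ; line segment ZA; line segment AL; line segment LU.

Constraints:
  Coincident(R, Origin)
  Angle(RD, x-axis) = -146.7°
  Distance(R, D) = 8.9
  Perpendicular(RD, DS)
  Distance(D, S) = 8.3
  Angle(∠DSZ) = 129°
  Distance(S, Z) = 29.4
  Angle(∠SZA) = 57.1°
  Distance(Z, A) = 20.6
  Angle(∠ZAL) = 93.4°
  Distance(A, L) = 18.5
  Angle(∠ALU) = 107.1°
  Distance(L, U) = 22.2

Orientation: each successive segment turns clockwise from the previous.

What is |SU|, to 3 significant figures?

15.1

R is at the origin; RD runs at -146.7° with length 8.9, so D = (-7.44, -4.89). RD ⟂ DS, so DS runs at 123°; with |DS| = 8.3, S = (-12.0, 2.05). ∠DSZ = 129.0° gives SZ at 72.3° from the x-axis; with |SZ| = 29.4, Z = (-3.06, 30.1). ∠SZA = 57.1° gives ZA at -50.6° from the x-axis; with |ZA| = 20.6, A = (10.0, 14.1). ∠ZAL = 93.4° gives AL at -137° from the x-axis; with |AL| = 18.5, L = (-3.56, 1.57). ∠ALU = 107.1° gives LU at 150° from the x-axis; with |LU| = 22.2, U = (-22.8, 12.7). Then |SU| = |U − S| = 15.1.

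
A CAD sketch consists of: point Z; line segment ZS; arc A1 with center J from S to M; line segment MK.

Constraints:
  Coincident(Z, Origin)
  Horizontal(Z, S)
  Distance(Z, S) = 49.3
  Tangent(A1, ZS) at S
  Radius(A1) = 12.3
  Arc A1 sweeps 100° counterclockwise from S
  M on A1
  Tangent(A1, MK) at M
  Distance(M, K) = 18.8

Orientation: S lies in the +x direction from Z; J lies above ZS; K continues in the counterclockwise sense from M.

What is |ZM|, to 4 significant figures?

63.09

A1 meets ZS tangentially, so JS is at right angles to ZS, so J = S + (0, 12.3) = (49.30, 12.30). On A1, S sits at bearing -90° from J; a 100° counterclockwise sweep puts M at bearing 10°, so M = J + 12.3·(cos 10°, sin 10°) = (61.41, 14.44). Then |ZM| = |M − Z| = 63.09.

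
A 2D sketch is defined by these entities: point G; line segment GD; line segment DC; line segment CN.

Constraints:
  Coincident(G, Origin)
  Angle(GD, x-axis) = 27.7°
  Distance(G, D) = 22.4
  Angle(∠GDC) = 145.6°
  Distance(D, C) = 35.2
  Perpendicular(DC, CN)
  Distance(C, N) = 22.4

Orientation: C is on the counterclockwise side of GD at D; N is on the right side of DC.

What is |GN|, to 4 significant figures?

64.11

G is at the origin; GD runs at 27.7° with length 22.4, so D = 22.4·(cos 27.7°, sin 27.7°) = (19.83, 10.41). ∠GDC = 145.6°, so DC runs at 27.7° + (180° − 145.6°) = 62.10° from the x-axis; with |DC| = 35.2, C = D + 35.2·(cos 62.10°, sin 62.10°) = (36.30, 41.52). DC ⟂ CN; with |CN| = 22.4 on the right of DC, N = C + 22.4·(0.8838, -0.4679) = (56.10, 31.04). Then |GN| = |N − G| = 64.11.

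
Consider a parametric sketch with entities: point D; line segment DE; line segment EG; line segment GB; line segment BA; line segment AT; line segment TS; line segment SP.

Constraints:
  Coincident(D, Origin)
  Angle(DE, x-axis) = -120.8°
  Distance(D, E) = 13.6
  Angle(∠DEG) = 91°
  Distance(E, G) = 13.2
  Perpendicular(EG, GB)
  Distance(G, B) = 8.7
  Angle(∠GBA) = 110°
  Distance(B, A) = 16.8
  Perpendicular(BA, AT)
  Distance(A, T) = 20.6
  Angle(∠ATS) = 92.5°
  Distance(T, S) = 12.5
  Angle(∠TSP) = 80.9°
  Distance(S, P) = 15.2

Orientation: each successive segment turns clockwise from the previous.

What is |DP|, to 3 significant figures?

10.2

D is at the origin; DE runs at -120.8° with length 13.6, so E = (-6.96, -11.7). ∠DEG = 91.0° gives EG at 150° from the x-axis; with |EG| = 13.2, G = (-18.4, -5.12). EG is perpendicular to GB, so GB runs at 60.2°; with |GB| = 8.7, B = (-14.1, 2.43). ∠GBA = 110.0° gives BA at -9.80° from the x-axis; with |BA| = 16.8, A = (2.46, -0.432). BA ⟂ AT, so AT runs at -99.8°; with |AT| = 20.6, T = (-1.05, -20.7). ∠ATS = 92.5° gives TS at 173° from the x-axis; with |TS| = 12.5, S = (-13.4, -19.1). ∠TSP = 80.9° gives SP at 73.6° from the x-axis; with |SP| = 15.2, P = (-9.15, -4.56). Then |DP| = |P − D| = 10.2.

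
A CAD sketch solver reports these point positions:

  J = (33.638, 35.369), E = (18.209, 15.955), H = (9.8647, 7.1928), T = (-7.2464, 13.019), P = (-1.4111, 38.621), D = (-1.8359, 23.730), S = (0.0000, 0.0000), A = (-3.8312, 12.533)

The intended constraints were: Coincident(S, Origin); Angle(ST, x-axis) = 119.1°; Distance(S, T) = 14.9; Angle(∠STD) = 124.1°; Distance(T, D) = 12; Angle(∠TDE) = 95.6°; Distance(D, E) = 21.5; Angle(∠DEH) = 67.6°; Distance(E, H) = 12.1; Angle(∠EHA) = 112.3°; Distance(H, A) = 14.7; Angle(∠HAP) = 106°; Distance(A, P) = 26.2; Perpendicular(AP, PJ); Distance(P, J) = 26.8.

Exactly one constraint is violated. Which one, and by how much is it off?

Distance(P, J) = 26.8 — off by 8.40.

S = (0.00, 0.00) ✓; ST at 119.1° ✓; |ST| = 14.90 ✓; ∠STD = 124.1° ✓; |TD| = 12.00 ✓; ∠TDE = 95.60° ✓; |DE| = 21.50 ✓; ∠DEH = 67.60° ✓; |EH| = 12.10 ✓; ∠EHA = 112.3° ✓; |HA| = 14.70 ✓; ∠HAP = 106.0° ✓; |AP| = 26.20 ✓; ∠(AP, PJ) = 90.00° ✓; |PJ| = 35.20 ✗.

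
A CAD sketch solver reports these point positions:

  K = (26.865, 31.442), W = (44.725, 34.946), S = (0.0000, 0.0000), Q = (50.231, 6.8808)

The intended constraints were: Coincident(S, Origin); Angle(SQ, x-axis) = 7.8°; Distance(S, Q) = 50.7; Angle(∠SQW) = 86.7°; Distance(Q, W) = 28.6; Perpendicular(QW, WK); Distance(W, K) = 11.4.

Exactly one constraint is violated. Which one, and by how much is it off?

Distance(W, K) = 11.4 — off by 6.80.

S = (0.00, 0.00) ✓; SQ at 7.800° ✓; |SQ| = 50.70 ✓; ∠SQW = 86.70° ✓; |QW| = 28.60 ✓; ∠(QW, WK) = 90.00° ✓; |WK| = 18.20 ✗.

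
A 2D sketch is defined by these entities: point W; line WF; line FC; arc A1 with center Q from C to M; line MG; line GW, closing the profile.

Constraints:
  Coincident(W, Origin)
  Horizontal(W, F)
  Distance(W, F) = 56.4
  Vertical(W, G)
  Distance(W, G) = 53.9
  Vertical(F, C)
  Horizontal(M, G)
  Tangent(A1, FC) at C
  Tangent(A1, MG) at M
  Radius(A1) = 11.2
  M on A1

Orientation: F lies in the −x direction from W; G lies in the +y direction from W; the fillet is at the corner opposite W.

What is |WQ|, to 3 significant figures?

62.2

W is at the origin; W and F share the same y with |WF| = 56.4 and F on the −x side, so F = (-56.4, 0.00). W and G share the same x with |WG| = 53.9 and G on the +y side, so G = (0.00, 53.9). The virtual corner opposite W is at (-56.4, 53.9). A1 meets FC tangentially, so QC is at right angles to FC and A1 meets MG tangentially, so QM is at right angles to MG, with radius 11.2, so the center Q sits 11.2 in from both sides at Q = (-45.2, 42.7). Then |WQ| = |Q − W| = 62.2.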